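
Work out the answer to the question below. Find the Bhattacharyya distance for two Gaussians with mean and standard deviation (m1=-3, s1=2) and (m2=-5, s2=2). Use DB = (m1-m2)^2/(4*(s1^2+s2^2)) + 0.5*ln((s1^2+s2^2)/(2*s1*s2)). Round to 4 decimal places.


Bhattacharyya distance between two Gaussians:
DB = (m1-m2)^2/(4*(s1^2+s2^2)) + (1/2)*ln((s1^2+s2^2)/(2*s1*s2)).
(m1-m2)^2 = (2)^2 = 4.
s1^2+s2^2 = 4 + 4 = 8.
term1 = 4/32 = 0.125.
term2 = 0.5*ln(8/8.0) = 0.0.
DB = 0.125 + 0.0 = 0.1250

0.1250


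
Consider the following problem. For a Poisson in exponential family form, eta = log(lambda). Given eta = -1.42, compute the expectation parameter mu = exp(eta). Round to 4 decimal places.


Expectation parameter for Poisson exponential family:
mu = exp(eta).
eta = -1.42.
mu = exp(-1.42) = 0.2417

0.2417


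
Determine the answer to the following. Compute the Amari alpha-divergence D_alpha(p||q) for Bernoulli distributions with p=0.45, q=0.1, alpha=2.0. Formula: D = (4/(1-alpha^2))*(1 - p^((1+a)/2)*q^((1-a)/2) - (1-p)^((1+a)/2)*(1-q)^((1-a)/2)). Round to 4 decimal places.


Amari alpha-divergence:
D = (4/(1-alpha^2))*(1 - p^((1+a)/2)*q^((1-a)/2) - (1-p)^((1+a)/2)*(1-q)^((1-a)/2)).
alpha = 2.0, p = 0.45, q = 0.1.
e1 = (1+alpha)/2 = 1.5, e2 = (1-alpha)/2 = -0.5.
t1 = p^e1 * q^e2 = 0.45^1.5 * 0.1^-0.5 = 0.954594.
t2 = (1-p)^e1 * (1-q)^e2 = 0.55^1.5 * 0.9^-0.5 = 0.429955.
4/(1-alpha^2) = -1.333333.
D = -1.333333*(1 - 0.954594 - 0.429955) = 0.5127

0.5127


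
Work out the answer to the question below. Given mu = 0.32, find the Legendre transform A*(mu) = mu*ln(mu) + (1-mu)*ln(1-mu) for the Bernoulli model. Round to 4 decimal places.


Legendre transform for Bernoulli:
A*(mu) = mu*log(mu) + (1-mu)*log(1-mu).
mu = 0.32, 1-mu = 0.68.
mu*log(mu) = 0.32*log(0.32) = -0.364619.
(1-mu)*log(1-mu) = 0.68*log(0.68) = -0.26225.
A* = -0.364619 + -0.26225 = -0.6269

-0.6269


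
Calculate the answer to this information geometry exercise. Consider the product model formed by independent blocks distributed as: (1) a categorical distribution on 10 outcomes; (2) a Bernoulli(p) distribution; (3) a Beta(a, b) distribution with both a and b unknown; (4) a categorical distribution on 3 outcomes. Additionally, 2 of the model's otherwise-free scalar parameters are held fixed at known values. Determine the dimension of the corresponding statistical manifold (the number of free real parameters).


The dimension of a statistical manifold equals the number of free
(independent) real parameters of the model. For a product of independent
blocks the parameter counts add.
- categorical on 10 outcomes (probabilities sum to 1): 10-1 = 9.
- Bernoulli (p): 1.
- Beta (a, b): 2.
- categorical on 3 outcomes (probabilities sum to 1): 3-1 = 2.
Total = 9 + 1 + 2 + 2 = 14.
2 parameter(s) fixed at known values: 14 - 2 = 12.
Dimension = 12

12


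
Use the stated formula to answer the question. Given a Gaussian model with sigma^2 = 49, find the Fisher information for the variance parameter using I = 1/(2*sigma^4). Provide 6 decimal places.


Fisher information for variance: I(sigma^2) = 1/(2*sigma^4).
sigma^2 = 49, so sigma^4 = 2401.
I = 1/(2*2401) = 1/4802 = 0.000208

0.000208


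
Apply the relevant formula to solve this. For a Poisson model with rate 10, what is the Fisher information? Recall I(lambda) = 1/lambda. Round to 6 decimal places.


Fisher information for Poisson: I(lambda) = 1/lambda.
lambda = 10.
I(lambda) = 1/10 = 0.100000

0.100000


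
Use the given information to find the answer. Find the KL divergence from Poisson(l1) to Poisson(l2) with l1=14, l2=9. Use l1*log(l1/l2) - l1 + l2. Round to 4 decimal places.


KL divergence for Poisson:
KL = l1*log(l1/l2) - l1 + l2.
l1 = 14, l2 = 9.
log(14/9) = 0.441833.
l1*log(l1/l2) = 14 * 0.441833 = 6.185659.
KL = 6.185659 - 14 + 9 = 1.1857

1.1857


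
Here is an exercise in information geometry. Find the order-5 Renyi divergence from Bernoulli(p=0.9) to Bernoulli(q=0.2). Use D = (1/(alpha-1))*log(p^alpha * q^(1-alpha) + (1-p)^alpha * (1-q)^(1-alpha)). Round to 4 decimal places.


Renyi divergence of order alpha between Bernoulli distributions:
D = (1/(alpha-1))*log(p^alpha * q^(1-alpha) + (1-p)^alpha * (1-q)^(1-alpha)).
alpha = 5, p = 0.9, q = 0.2.
p^alpha * q^(1-alpha) = 0.9^5 * 0.2^-4 = 369.05625.
(1-p)^alpha * (1-q)^(1-alpha) = 0.1^5 * 0.8^-4 = 2.4e-05.
sum = 369.05625 + 2.4e-05 = 369.056274.
D = (1/4)*log(369.056274) = 1.4777

1.4777


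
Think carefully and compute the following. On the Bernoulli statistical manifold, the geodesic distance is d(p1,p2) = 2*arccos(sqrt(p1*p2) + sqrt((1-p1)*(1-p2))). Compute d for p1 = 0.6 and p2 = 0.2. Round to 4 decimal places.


Geodesic distance on Bernoulli manifold:
d(p1,p2) = 2*arccos(sqrt(p1*p2) + sqrt((1-p1)*(1-p2))).
sqrt(p1*p2) = sqrt(0.6*0.2) = 0.34641.
sqrt((1-p1)*(1-p2)) = sqrt(0.4*0.8) = 0.565685.
arg = 0.34641 + 0.565685 = 0.912096.
d = 2*arccos(0.912096) = 0.8449

0.8449


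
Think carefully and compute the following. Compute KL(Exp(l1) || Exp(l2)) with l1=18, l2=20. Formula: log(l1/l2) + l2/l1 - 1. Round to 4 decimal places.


KL divergence for exponential family:
KL = log(l1/l2) + l2/l1 - 1.
log(18/20) = -0.105361.
20/18 = 1.111111.
KL = -0.105361 + 1.111111 - 1 = 0.0058

0.0058


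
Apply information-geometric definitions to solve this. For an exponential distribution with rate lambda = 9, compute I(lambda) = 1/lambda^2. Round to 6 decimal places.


Fisher information for exponential: I(lambda) = 1/lambda^2.
lambda = 9, lambda^2 = 81.
I = 1/81 = 0.012346

0.012346


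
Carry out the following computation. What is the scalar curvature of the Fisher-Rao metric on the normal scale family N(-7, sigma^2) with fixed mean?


This family has a single free parameter, so its statistical manifold
is 1-dimensional. The Riemann curvature tensor of any 1-dimensional
Riemannian manifold vanishes identically, so R = 0.

0


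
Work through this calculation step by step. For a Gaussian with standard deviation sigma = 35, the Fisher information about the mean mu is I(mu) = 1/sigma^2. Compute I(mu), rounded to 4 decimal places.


The Fisher information for the mean of a normal distribution is I(mu) = 1/sigma^2.
sigma = 35, so sigma^2 = 1225.
I(mu) = 1/1225 = 0.0008

0.0008


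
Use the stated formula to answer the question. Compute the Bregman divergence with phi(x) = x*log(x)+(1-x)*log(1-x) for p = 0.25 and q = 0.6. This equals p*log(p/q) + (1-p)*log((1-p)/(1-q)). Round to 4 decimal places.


Bregman divergence with negative entropy generator:
D = p*log(p/q) + (1-p)*log((1-p)/(1-q)).
p = 0.25, q = 0.6.
p*log(p/q) = 0.25*log(0.25/0.6) = -0.218867.
(1-p)*log((1-p)/(1-q)) = 0.75*log(0.75/0.4) = 0.471456.
D = -0.218867 + 0.471456 = 0.2526

0.2526


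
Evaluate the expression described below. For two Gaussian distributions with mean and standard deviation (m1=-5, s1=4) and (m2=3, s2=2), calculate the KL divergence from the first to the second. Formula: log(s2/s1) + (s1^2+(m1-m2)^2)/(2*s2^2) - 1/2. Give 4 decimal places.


KL divergence between normal distributions:
KL = log(s2/s1) + (s1^2 + (m1-m2)^2)/(2*s2^2) - 1/2.
log(2/4) = -0.693147.
(4^2 + (-5-3)^2)/(2*2^2) = (16 + 64)/8 = 10.0.
KL = -0.693147 + 10.0 - 0.5 = 8.8069

8.8069


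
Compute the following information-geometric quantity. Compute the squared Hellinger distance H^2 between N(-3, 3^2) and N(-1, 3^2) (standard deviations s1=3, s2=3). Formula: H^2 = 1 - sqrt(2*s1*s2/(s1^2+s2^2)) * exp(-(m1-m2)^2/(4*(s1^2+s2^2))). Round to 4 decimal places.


Squared Hellinger distance for Gaussians:
H^2 = 1 - sqrt(2*s1*s2/(s1^2+s2^2)) * exp(-(m1-m2)^2/(4*(s1^2+s2^2))).
s1^2 = 9, s2^2 = 9, s1^2+s2^2 = 18.
sqrt(2*3*3/(18)) = 1.0.
(m1-m2)^2 = (-2)^2 = 4.
exp(-4/(4*18)) = exp(-0.055556) = 0.945959.
H^2 = 1 - 1.0*0.945959 = 0.0540

0.0540


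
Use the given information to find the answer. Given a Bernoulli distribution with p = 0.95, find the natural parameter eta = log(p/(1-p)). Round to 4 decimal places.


Natural parameter for Bernoulli: eta = log(p/(1-p)).
p = 0.95, 1-p = 0.05.
p/(1-p) = 19.0.
eta = log(19.0) = 2.9444

2.9444


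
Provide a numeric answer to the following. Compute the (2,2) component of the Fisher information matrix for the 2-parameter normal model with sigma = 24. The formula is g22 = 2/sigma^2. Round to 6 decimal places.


For the 2-parameter normal family, the Fisher metric has:
  g11 = 1/sigma^2, g22 = 2/sigma^2.
sigma = 24, sigma^2 = 576.
g22 = 0.003472

0.003472


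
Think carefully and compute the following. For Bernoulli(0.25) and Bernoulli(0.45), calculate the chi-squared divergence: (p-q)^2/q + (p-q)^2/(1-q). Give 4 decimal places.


Chi-squared divergence between Bernoulli distributions:
chi^2 = (p-q)^2/q + (p-q)^2/(1-q).
p = 0.25, q = 0.45, p-q = -0.2.
(p-q)^2 = 0.04.
term1 = 0.04/0.45 = 0.088889.
term2 = 0.04/0.55 = 0.072727.
chi^2 = 0.088889 + 0.072727 = 0.1616

0.1616


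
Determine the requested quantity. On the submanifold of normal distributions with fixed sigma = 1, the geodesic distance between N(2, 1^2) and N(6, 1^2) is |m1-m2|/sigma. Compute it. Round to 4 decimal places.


On the fixed-variance normal subfamily, geodesic distance = |m1-m2|/sigma.
|2 - 6| = 4.
sigma = 1.
d = 4/1 = 4.0000

4.0000


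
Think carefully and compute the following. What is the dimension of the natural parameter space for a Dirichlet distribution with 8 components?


Exponential family dimension calculation:
Dirichlet with 8 components has 8 natural parameters.

8


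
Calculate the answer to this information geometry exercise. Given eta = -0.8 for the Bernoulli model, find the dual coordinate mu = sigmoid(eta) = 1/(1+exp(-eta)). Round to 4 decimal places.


Dual coordinate (expectation parameter) for Bernoulli:
mu = 1/(1+exp(-eta)).
eta = -0.8.
exp(-eta) = exp(0.8) = 2.225541.
mu = 1/(1+2.225541) = 0.3100

0.3100


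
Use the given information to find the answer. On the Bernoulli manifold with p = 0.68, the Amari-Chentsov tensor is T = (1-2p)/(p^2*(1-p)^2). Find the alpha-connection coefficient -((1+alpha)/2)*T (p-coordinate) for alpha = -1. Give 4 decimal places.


Skewness (Amari-Chentsov) tensor: T = (1-2p)/(p^2*(1-p)^2).
p = 0.68, 1-2p = -0.36, p^2 = 0.4624, (1-p)^2 = 0.1024.
T = -0.36/(0.4624 * 0.1024) = -7.602995.
In the p-coordinate, Gamma^(alpha) = Gamma^(0) - (alpha/2)*T with Gamma^(0) = (1/2)*g'(p) = -T/2,
so Gamma^(alpha) = -((1+alpha)/2)*T.
alpha = -1, -(1+alpha)/2 = 0.0.
Gamma = 0.0 * -7.602995 = 0.0000

0.0000


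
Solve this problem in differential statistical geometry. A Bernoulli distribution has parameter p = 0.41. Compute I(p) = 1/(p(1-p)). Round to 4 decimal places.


For Bernoulli(p), Fisher information is I(p) = 1/(p*(1-p)).
p = 0.41, 1-p = 0.59.
p*(1-p) = 0.2419.
I(p) = 1/0.2419 = 4.1339

4.1339


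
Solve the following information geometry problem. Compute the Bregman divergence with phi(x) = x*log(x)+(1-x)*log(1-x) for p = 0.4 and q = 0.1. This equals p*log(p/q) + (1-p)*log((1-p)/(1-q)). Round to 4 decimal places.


Bregman divergence with negative entropy generator:
D = p*log(p/q) + (1-p)*log((1-p)/(1-q)).
p = 0.4, q = 0.1.
p*log(p/q) = 0.4*log(0.4/0.1) = 0.554518.
(1-p)*log((1-p)/(1-q)) = 0.6*log(0.6/0.9) = -0.243279.
D = 0.554518 + -0.243279 = 0.3112

0.3112


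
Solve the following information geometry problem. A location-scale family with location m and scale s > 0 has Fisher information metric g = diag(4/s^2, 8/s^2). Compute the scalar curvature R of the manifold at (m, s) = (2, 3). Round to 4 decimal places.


The metric has the form g = (A dm^2 + B ds^2)/s^2 with A = 4, B = 8.
Substitute u = sqrt(A/B)*m: g = B*(du^2 + ds^2)/s^2, i.e. B times the
Poincare upper half-plane metric, which has constant Gaussian curvature -1.
Scaling a 2D metric by a constant c divides the Gaussian curvature by c,
so K = -1/B = -1/(8) = -0.1250 everywhere (the point (m, s) = (2, 3) is irrelevant:
the curvature is constant).
Scalar curvature in dimension 2: R = 2K = -2/(8) = -0.2500.

-0.2500


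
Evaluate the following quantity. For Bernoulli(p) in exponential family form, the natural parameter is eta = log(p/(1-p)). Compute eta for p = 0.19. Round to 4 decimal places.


Natural parameter for Bernoulli: eta = log(p/(1-p)).
p = 0.19, 1-p = 0.81.
p/(1-p) = 0.234568.
eta = log(0.234568) = -1.4500

-1.4500


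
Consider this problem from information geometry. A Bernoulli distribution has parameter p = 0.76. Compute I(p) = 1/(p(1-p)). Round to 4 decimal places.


For Bernoulli(p), Fisher information is I(p) = 1/(p*(1-p)).
p = 0.76, 1-p = 0.24.
p*(1-p) = 0.1824.
I(p) = 1/0.1824 = 5.4825

5.4825


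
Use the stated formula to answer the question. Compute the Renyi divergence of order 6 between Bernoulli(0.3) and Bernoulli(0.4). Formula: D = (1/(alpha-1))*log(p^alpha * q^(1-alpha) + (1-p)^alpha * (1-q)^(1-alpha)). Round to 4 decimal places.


Renyi divergence of order alpha between Bernoulli distributions:
D = (1/(alpha-1))*log(p^alpha * q^(1-alpha) + (1-p)^alpha * (1-q)^(1-alpha)).
alpha = 6, p = 0.3, q = 0.4.
p^alpha * q^(1-alpha) = 0.3^6 * 0.4^-5 = 0.071191.
(1-p)^alpha * (1-q)^(1-alpha) = 0.7^6 * 0.6^-5 = 1.512976.
sum = 0.071191 + 1.512976 = 1.584167.
D = (1/5)*log(1.584167) = 0.0920

0.0920


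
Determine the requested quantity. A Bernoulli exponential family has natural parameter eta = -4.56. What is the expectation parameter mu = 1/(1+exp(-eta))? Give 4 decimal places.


Dual coordinate (expectation parameter) for Bernoulli:
mu = 1/(1+exp(-eta)).
eta = -4.56.
exp(-eta) = exp(4.56) = 95.58348.
mu = 1/(1+95.58348) = 0.0104

0.0104


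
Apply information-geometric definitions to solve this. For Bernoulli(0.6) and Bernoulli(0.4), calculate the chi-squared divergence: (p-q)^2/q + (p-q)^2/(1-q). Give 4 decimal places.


Chi-squared divergence between Bernoulli distributions:
chi^2 = (p-q)^2/q + (p-q)^2/(1-q).
p = 0.6, q = 0.4, p-q = 0.2.
(p-q)^2 = 0.04.
term1 = 0.04/0.4 = 0.1.
term2 = 0.04/0.6 = 0.066667.
chi^2 = 0.1 + 0.066667 = 0.1667

0.1667


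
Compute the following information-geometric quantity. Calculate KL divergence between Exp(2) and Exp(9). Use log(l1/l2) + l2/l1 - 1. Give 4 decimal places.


KL divergence for exponential family:
KL = log(l1/l2) + l2/l1 - 1.
log(2/9) = -1.504077.
9/2 = 4.5.
KL = -1.504077 + 4.5 - 1 = 1.9959

1.9959


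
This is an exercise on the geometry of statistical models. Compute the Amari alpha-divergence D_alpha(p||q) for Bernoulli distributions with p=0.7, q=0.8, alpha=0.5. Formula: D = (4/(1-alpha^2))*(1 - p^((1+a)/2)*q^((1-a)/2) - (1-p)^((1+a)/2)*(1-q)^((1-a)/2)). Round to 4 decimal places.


Amari alpha-divergence:
D = (4/(1-alpha^2))*(1 - p^((1+a)/2)*q^((1-a)/2) - (1-p)^((1+a)/2)*(1-q)^((1-a)/2)).
alpha = 0.5, p = 0.7, q = 0.8.
e1 = (1+alpha)/2 = 0.75, e2 = (1-alpha)/2 = 0.25.
t1 = p^e1 * q^e2 = 0.7^0.75 * 0.8^0.25 = 0.723762.
t2 = (1-p)^e1 * (1-q)^e2 = 0.3^0.75 * 0.2^0.25 = 0.271081.
4/(1-alpha^2) = 5.333333.
D = 5.333333*(1 - 0.723762 - 0.271081) = 0.0275

0.0275


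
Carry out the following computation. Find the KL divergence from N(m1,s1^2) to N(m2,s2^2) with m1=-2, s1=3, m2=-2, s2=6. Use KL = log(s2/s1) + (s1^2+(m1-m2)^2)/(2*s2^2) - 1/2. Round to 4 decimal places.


KL divergence between normal distributions:
KL = log(s2/s1) + (s1^2 + (m1-m2)^2)/(2*s2^2) - 1/2.
log(6/3) = 0.693147.
(3^2 + (-2--2)^2)/(2*6^2) = (9 + 0)/72 = 0.125.
KL = 0.693147 + 0.125 - 0.5 = 0.3181

0.3181


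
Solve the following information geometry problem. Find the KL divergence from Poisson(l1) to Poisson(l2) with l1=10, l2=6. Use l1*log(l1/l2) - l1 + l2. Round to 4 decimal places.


KL divergence for Poisson:
KL = l1*log(l1/l2) - l1 + l2.
l1 = 10, l2 = 6.
log(10/6) = 0.510826.
l1*log(l1/l2) = 10 * 0.510826 = 5.108256.
KL = 5.108256 - 10 + 6 = 1.1083

1.1083


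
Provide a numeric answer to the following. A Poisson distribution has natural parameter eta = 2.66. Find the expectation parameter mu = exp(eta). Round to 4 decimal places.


Expectation parameter for Poisson exponential family:
mu = exp(eta).
eta = 2.66.
mu = exp(2.66) = 14.2963

14.2963


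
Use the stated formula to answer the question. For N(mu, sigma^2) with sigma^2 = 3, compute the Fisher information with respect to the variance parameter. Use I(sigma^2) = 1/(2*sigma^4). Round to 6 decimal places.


Fisher information for variance: I(sigma^2) = 1/(2*sigma^4).
sigma^2 = 3, so sigma^4 = 9.
I = 1/(2*9) = 1/18 = 0.055556

0.055556


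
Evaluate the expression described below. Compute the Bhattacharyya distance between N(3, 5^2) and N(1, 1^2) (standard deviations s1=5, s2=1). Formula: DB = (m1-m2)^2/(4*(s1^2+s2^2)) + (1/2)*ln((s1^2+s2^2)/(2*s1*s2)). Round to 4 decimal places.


Bhattacharyya distance between two Gaussians:
DB = (m1-m2)^2/(4*(s1^2+s2^2)) + (1/2)*ln((s1^2+s2^2)/(2*s1*s2)).
(m1-m2)^2 = (2)^2 = 4.
s1^2+s2^2 = 25 + 1 = 26.
term1 = 4/104 = 0.038462.
term2 = 0.5*ln(26/10.0) = 0.477756.
DB = 0.038462 + 0.477756 = 0.5162

0.5162


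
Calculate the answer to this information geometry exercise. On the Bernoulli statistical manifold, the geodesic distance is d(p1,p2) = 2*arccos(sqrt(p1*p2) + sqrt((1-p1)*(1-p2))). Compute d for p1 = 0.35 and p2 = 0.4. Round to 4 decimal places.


Geodesic distance on Bernoulli manifold:
d(p1,p2) = 2*arccos(sqrt(p1*p2) + sqrt((1-p1)*(1-p2))).
sqrt(p1*p2) = sqrt(0.35*0.4) = 0.374166.
sqrt((1-p1)*(1-p2)) = sqrt(0.65*0.6) = 0.6245.
arg = 0.374166 + 0.6245 = 0.998666.
d = 2*arccos(0.998666) = 0.1033

0.1033


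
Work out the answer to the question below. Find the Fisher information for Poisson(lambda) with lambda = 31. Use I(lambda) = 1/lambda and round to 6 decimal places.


Fisher information for Poisson: I(lambda) = 1/lambda.
lambda = 31.
I(lambda) = 1/31 = 0.032258

0.032258


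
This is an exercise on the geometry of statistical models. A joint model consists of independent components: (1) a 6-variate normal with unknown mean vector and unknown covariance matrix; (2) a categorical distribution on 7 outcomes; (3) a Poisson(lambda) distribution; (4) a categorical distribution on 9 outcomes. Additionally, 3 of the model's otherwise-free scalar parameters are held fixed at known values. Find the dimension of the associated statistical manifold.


The dimension of a statistical manifold equals the number of free
(independent) real parameters of the model. For a product of independent
blocks the parameter counts add.
- 6-variate normal: 6 (mean) + 6*7/2 = 21 (symmetric covariance) = 27.
- categorical on 7 outcomes (probabilities sum to 1): 7-1 = 6.
- Poisson (lambda): 1.
- categorical on 9 outcomes (probabilities sum to 1): 9-1 = 8.
Total = 27 + 6 + 1 + 8 = 42.
3 parameter(s) fixed at known values: 42 - 3 = 39.
Dimension = 39

39


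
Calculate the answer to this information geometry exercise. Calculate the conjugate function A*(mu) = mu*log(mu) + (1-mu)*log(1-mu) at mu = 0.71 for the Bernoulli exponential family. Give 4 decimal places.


Legendre transform for Bernoulli:
A*(mu) = mu*log(mu) + (1-mu)*log(1-mu).
mu = 0.71, 1-mu = 0.29.
mu*log(mu) = 0.71*log(0.71) = -0.243168.
(1-mu)*log(1-mu) = 0.29*log(0.29) = -0.358984.
A* = -0.243168 + -0.358984 = -0.6022

-0.6022


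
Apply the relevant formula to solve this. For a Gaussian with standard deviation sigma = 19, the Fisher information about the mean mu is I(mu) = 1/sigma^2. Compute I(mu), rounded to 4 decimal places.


The Fisher information for the mean of a normal distribution is I(mu) = 1/sigma^2.
sigma = 19, so sigma^2 = 361.
I(mu) = 1/361 = 0.0028

0.0028


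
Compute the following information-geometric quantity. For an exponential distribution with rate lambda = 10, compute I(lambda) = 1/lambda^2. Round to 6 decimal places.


Fisher information for exponential: I(lambda) = 1/lambda^2.
lambda = 10, lambda^2 = 100.
I = 1/100 = 0.010000

0.010000


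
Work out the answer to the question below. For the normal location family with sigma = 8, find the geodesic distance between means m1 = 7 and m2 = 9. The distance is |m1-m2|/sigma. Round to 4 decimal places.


On the fixed-variance normal subfamily, geodesic distance = |m1-m2|/sigma.
|7 - 9| = 2.
sigma = 8.
d = 2/8 = 0.2500

0.2500


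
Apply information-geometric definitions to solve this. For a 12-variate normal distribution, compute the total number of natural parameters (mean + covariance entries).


Exponential family dimension calculation:
For 12-dim MVN: mean has 12 params, covariance has 12*13/2 = 78 unique entries.
Total dim = 12 + 78 = 90.

90


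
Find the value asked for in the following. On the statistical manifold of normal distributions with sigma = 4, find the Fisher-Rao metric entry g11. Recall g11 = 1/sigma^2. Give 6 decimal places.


For the 2-parameter normal family, the Fisher metric has:
  g11 = 1/sigma^2, g22 = 2/sigma^2.
sigma = 4, sigma^2 = 16.
g11 = 0.062500

0.062500


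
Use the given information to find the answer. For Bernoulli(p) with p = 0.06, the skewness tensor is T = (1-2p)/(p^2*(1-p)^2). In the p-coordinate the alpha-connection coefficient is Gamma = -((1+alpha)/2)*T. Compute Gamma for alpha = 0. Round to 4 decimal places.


Skewness (Amari-Chentsov) tensor: T = (1-2p)/(p^2*(1-p)^2).
p = 0.06, 1-2p = 0.88, p^2 = 0.0036, (1-p)^2 = 0.8836.
T = 0.88/(0.0036 * 0.8836) = 276.646044.
In the p-coordinate, Gamma^(alpha) = Gamma^(0) - (alpha/2)*T with Gamma^(0) = (1/2)*g'(p) = -T/2,
so Gamma^(alpha) = -((1+alpha)/2)*T.
alpha = 0, -(1+alpha)/2 = -0.5.
Gamma = -0.5 * 276.646044 = -138.3230

-138.3230


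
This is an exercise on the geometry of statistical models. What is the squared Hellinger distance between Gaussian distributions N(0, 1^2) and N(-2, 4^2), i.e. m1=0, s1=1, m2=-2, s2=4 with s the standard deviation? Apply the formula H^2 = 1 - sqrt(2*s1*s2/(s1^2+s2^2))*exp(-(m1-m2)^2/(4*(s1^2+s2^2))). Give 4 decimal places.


Squared Hellinger distance for Gaussians:
H^2 = 1 - sqrt(2*s1*s2/(s1^2+s2^2)) * exp(-(m1-m2)^2/(4*(s1^2+s2^2))).
s1^2 = 1, s2^2 = 16, s1^2+s2^2 = 17.
sqrt(2*1*4/(17)) = 0.685994.
(m1-m2)^2 = (2)^2 = 4.
exp(-4/(4*17)) = exp(-0.058824) = 0.942873.
H^2 = 1 - 0.685994*0.942873 = 0.3532

0.3532


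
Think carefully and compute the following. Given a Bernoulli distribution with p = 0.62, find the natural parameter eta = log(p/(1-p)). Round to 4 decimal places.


Natural parameter for Bernoulli: eta = log(p/(1-p)).
p = 0.62, 1-p = 0.38.
p/(1-p) = 1.631579.
eta = log(1.631579) = 0.4895

0.4895


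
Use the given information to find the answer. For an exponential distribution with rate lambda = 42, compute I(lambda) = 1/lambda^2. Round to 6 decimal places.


Fisher information for exponential: I(lambda) = 1/lambda^2.
lambda = 42, lambda^2 = 1764.
I = 1/1764 = 0.000567

0.000567


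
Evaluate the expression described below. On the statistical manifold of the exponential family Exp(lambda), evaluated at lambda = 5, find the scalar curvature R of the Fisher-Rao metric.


This family has a single free parameter, so its statistical manifold
is 1-dimensional. The Riemann curvature tensor of any 1-dimensional
Riemannian manifold vanishes identically, so R = 0.

0


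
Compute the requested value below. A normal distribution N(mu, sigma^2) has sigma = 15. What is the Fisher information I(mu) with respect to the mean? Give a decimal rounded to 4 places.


The Fisher information for the mean of a normal distribution is I(mu) = 1/sigma^2.
sigma = 15, so sigma^2 = 225.
I(mu) = 1/225 = 0.0044

0.0044


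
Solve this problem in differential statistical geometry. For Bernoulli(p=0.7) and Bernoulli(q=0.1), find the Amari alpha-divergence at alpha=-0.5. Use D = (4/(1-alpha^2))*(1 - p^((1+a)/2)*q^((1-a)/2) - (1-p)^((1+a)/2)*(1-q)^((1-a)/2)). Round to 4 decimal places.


Amari alpha-divergence:
D = (4/(1-alpha^2))*(1 - p^((1+a)/2)*q^((1-a)/2) - (1-p)^((1+a)/2)*(1-q)^((1-a)/2)).
alpha = -0.5, p = 0.7, q = 0.1.
e1 = (1+alpha)/2 = 0.25, e2 = (1-alpha)/2 = 0.75.
t1 = p^e1 * q^e2 = 0.7^0.25 * 0.1^0.75 = 0.162658.
t2 = (1-p)^e1 * (1-q)^e2 = 0.3^0.25 * 0.9^0.75 = 0.683852.
4/(1-alpha^2) = 5.333333.
D = 5.333333*(1 - 0.162658 - 0.683852) = 0.8186

0.8186


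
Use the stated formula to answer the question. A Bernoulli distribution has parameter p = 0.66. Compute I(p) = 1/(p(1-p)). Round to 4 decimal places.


For Bernoulli(p), Fisher information is I(p) = 1/(p*(1-p)).
p = 0.66, 1-p = 0.34.
p*(1-p) = 0.2244.
I(p) = 1/0.2244 = 4.4563

4.4563


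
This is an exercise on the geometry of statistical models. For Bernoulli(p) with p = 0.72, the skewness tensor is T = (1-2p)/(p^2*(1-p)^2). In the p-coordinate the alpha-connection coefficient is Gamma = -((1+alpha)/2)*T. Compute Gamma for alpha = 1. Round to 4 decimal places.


Skewness (Amari-Chentsov) tensor: T = (1-2p)/(p^2*(1-p)^2).
p = 0.72, 1-2p = -0.44, p^2 = 0.5184, (1-p)^2 = 0.0784.
T = -0.44/(0.5184 * 0.0784) = -10.82609.
In the p-coordinate, Gamma^(alpha) = Gamma^(0) - (alpha/2)*T with Gamma^(0) = (1/2)*g'(p) = -T/2,
so Gamma^(alpha) = -((1+alpha)/2)*T.
alpha = 1, -(1+alpha)/2 = -1.0.
Gamma = -1.0 * -10.82609 = 10.8261

10.8261


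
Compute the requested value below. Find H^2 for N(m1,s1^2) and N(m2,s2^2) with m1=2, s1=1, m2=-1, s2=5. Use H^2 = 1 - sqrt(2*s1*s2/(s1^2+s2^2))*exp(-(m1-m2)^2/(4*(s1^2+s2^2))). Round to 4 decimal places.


Squared Hellinger distance for Gaussians:
H^2 = 1 - sqrt(2*s1*s2/(s1^2+s2^2)) * exp(-(m1-m2)^2/(4*(s1^2+s2^2))).
s1^2 = 1, s2^2 = 25, s1^2+s2^2 = 26.
sqrt(2*1*5/(26)) = 0.620174.
(m1-m2)^2 = (3)^2 = 9.
exp(-9/(4*26)) = exp(-0.086538) = 0.9171.
H^2 = 1 - 0.620174*0.9171 = 0.4312

0.4312


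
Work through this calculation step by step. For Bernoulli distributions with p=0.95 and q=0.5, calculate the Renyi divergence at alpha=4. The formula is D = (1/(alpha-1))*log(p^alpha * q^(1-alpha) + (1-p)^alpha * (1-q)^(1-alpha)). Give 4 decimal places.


Renyi divergence of order alpha between Bernoulli distributions:
D = (1/(alpha-1))*log(p^alpha * q^(1-alpha) + (1-p)^alpha * (1-q)^(1-alpha)).
alpha = 4, p = 0.95, q = 0.5.
p^alpha * q^(1-alpha) = 0.95^4 * 0.5^-3 = 6.51605.
(1-p)^alpha * (1-q)^(1-alpha) = 0.05^4 * 0.5^-3 = 5e-05.
sum = 6.51605 + 5e-05 = 6.5161.
D = (1/3)*log(6.5161) = 0.6248

0.6248


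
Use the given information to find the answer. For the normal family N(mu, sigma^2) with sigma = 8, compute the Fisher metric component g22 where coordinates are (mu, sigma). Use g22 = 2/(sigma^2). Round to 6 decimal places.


For the 2-parameter normal family, the Fisher metric has:
  g11 = 1/sigma^2, g22 = 2/sigma^2.
sigma = 8, sigma^2 = 64.
g22 = 0.031250

0.031250


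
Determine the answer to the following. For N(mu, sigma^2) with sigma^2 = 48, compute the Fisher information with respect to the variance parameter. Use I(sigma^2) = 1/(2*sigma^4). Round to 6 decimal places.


Fisher information for variance: I(sigma^2) = 1/(2*sigma^4).
sigma^2 = 48, so sigma^4 = 2304.
I = 1/(2*2304) = 1/4608 = 0.000217

0.000217


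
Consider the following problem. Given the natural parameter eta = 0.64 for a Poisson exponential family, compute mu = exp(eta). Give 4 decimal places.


Expectation parameter for Poisson exponential family:
mu = exp(eta).
eta = 0.64.
mu = exp(0.64) = 1.8965

1.8965


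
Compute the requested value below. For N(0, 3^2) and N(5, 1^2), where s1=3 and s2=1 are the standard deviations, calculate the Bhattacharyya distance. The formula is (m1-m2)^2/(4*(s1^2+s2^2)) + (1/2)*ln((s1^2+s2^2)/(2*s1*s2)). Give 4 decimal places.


Bhattacharyya distance between two Gaussians:
DB = (m1-m2)^2/(4*(s1^2+s2^2)) + (1/2)*ln((s1^2+s2^2)/(2*s1*s2)).
(m1-m2)^2 = (-5)^2 = 25.
s1^2+s2^2 = 9 + 1 = 10.
term1 = 25/40 = 0.625.
term2 = 0.5*ln(10/6.0) = 0.255413.
DB = 0.625 + 0.255413 = 0.8804

0.8804


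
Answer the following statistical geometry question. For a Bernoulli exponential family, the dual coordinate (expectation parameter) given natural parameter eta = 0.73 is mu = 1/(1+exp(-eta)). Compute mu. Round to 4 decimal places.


Dual coordinate (expectation parameter) for Bernoulli:
mu = 1/(1+exp(-eta)).
eta = 0.73.
exp(-eta) = exp(-0.73) = 0.481909.
mu = 1/(1+0.481909) = 0.6748

0.6748


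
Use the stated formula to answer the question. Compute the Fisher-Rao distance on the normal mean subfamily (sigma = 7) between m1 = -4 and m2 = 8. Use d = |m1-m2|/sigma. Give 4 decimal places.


On the fixed-variance normal subfamily, geodesic distance = |m1-m2|/sigma.
|-4 - 8| = 12.
sigma = 7.
d = 12/7 = 1.7143

1.7143


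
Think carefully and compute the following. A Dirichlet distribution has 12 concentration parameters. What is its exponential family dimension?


Exponential family dimension calculation:
Dirichlet with 12 components has 12 natural parameters.

12


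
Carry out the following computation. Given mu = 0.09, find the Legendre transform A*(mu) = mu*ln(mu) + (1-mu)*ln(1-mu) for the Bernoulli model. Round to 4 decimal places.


Legendre transform for Bernoulli:
A*(mu) = mu*log(mu) + (1-mu)*log(1-mu).
mu = 0.09, 1-mu = 0.91.
mu*log(mu) = 0.09*log(0.09) = -0.216715.
(1-mu)*log(1-mu) = 0.91*log(0.91) = -0.085823.
A* = -0.216715 + -0.085823 = -0.3025

-0.3025


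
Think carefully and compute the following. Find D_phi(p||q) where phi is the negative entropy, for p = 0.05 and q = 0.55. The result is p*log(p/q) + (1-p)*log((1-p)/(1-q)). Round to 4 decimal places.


Bregman divergence with negative entropy generator:
D = p*log(p/q) + (1-p)*log((1-p)/(1-q)).
p = 0.05, q = 0.55.
p*log(p/q) = 0.05*log(0.05/0.55) = -0.119895.
(1-p)*log((1-p)/(1-q)) = 0.95*log(0.95/0.45) = 0.709854.
D = -0.119895 + 0.709854 = 0.5900

0.5900


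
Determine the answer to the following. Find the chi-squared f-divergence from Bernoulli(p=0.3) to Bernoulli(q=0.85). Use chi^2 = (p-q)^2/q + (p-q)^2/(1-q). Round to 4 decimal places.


Chi-squared divergence between Bernoulli distributions:
chi^2 = (p-q)^2/q + (p-q)^2/(1-q).
p = 0.3, q = 0.85, p-q = -0.55.
(p-q)^2 = 0.3025.
term1 = 0.3025/0.85 = 0.355882.
term2 = 0.3025/0.15 = 2.016667.
chi^2 = 0.355882 + 2.016667 = 2.3725

2.3725


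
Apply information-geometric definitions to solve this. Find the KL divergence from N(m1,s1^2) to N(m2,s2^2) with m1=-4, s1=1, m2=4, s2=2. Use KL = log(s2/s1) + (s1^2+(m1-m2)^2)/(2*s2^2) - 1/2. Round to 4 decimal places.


KL divergence between normal distributions:
KL = log(s2/s1) + (s1^2 + (m1-m2)^2)/(2*s2^2) - 1/2.
log(2/1) = 0.693147.
(1^2 + (-4-4)^2)/(2*2^2) = (1 + 64)/8 = 8.125.
KL = 0.693147 + 8.125 - 0.5 = 8.3181

8.3181


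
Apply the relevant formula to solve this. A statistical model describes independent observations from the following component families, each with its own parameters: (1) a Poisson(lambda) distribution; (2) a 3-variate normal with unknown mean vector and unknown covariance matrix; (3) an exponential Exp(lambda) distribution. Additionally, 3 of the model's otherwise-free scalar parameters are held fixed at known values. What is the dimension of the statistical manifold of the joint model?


The dimension of a statistical manifold equals the number of free
(independent) real parameters of the model. For a product of independent
blocks the parameter counts add.
- Poisson (lambda): 1.
- 3-variate normal: 3 (mean) + 3*4/2 = 6 (symmetric covariance) = 9.
- exponential (lambda): 1.
Total = 1 + 9 + 1 = 11.
3 parameter(s) fixed at known values: 11 - 3 = 8.
Dimension = 8

8


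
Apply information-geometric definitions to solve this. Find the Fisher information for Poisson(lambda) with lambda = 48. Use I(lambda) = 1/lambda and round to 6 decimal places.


Fisher information for Poisson: I(lambda) = 1/lambda.
lambda = 48.
I(lambda) = 1/48 = 0.020833

0.020833


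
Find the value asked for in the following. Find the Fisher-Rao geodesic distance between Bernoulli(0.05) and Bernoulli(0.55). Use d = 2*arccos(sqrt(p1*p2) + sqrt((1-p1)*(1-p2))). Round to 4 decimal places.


Geodesic distance on Bernoulli manifold:
d(p1,p2) = 2*arccos(sqrt(p1*p2) + sqrt((1-p1)*(1-p2))).
sqrt(p1*p2) = sqrt(0.05*0.55) = 0.165831.
sqrt((1-p1)*(1-p2)) = sqrt(0.95*0.45) = 0.653835.
arg = 0.165831 + 0.653835 = 0.819666.
d = 2*arccos(0.819666) = 1.2199

1.2199


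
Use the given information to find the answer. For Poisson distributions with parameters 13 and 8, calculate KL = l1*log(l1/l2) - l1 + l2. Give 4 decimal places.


KL divergence for Poisson:
KL = l1*log(l1/l2) - l1 + l2.
l1 = 13, l2 = 8.
log(13/8) = 0.485508.
l1*log(l1/l2) = 13 * 0.485508 = 6.311602.
KL = 6.311602 - 13 + 8 = 1.3116

1.3116


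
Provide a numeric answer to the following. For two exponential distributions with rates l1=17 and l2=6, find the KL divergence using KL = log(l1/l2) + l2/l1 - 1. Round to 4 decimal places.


KL divergence for exponential family:
KL = log(l1/l2) + l2/l1 - 1.
log(17/6) = 1.041454.
6/17 = 0.352941.
KL = 1.041454 + 0.352941 - 1 = 0.3944

0.3944


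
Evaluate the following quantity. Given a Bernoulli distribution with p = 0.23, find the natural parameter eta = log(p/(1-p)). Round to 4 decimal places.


Natural parameter for Bernoulli: eta = log(p/(1-p)).
p = 0.23, 1-p = 0.77.
p/(1-p) = 0.298701.
eta = log(0.298701) = -1.2083

-1.2083


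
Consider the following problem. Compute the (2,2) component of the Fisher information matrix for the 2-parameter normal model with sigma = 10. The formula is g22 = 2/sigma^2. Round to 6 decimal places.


For the 2-parameter normal family, the Fisher metric has:
  g11 = 1/sigma^2, g22 = 2/sigma^2.
sigma = 10, sigma^2 = 100.
g22 = 0.020000

0.020000


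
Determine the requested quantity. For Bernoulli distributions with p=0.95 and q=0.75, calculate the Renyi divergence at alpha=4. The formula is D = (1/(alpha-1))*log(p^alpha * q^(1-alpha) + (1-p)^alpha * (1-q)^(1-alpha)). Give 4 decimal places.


Renyi divergence of order alpha between Bernoulli distributions:
D = (1/(alpha-1))*log(p^alpha * q^(1-alpha) + (1-p)^alpha * (1-q)^(1-alpha)).
alpha = 4, p = 0.95, q = 0.75.
p^alpha * q^(1-alpha) = 0.95^4 * 0.75^-3 = 1.930681.
(1-p)^alpha * (1-q)^(1-alpha) = 0.05^4 * 0.25^-3 = 0.0004.
sum = 1.930681 + 0.0004 = 1.931081.
D = (1/3)*log(1.931081) = 0.2194

0.2194


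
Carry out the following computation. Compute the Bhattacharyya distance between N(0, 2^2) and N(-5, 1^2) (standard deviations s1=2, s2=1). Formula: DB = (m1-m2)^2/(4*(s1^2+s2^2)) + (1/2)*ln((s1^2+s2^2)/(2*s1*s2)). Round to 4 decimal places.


Bhattacharyya distance between two Gaussians:
DB = (m1-m2)^2/(4*(s1^2+s2^2)) + (1/2)*ln((s1^2+s2^2)/(2*s1*s2)).
(m1-m2)^2 = (5)^2 = 25.
s1^2+s2^2 = 4 + 1 = 5.
term1 = 25/20 = 1.25.
term2 = 0.5*ln(5/4.0) = 0.111572.
DB = 1.25 + 0.111572 = 1.3616

1.3616


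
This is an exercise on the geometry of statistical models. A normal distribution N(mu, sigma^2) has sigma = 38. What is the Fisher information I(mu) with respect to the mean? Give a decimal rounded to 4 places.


The Fisher information for the mean of a normal distribution is I(mu) = 1/sigma^2.
sigma = 38, so sigma^2 = 1444.
I(mu) = 1/1444 = 0.0007

0.0007


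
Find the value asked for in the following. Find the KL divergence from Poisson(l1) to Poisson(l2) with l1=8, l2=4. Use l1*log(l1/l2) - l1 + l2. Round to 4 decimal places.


KL divergence for Poisson:
KL = l1*log(l1/l2) - l1 + l2.
l1 = 8, l2 = 4.
log(8/4) = 0.693147.
l1*log(l1/l2) = 8 * 0.693147 = 5.545177.
KL = 5.545177 - 8 + 4 = 1.5452

1.5452


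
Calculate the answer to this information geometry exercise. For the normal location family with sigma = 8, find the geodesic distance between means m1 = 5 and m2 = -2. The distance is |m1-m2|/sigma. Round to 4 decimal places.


On the fixed-variance normal subfamily, geodesic distance = |m1-m2|/sigma.
|5 - -2| = 7.
sigma = 8.
d = 7/8 = 0.8750

0.8750


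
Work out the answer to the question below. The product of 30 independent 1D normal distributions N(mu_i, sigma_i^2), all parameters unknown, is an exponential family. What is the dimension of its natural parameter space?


Exponential family dimension calculation:
Each univariate normal has two natural parameters (mu/sigma^2 and -1/(2 sigma^2)).
With 30 independent components, dim = 2 * 30 = 60.

60


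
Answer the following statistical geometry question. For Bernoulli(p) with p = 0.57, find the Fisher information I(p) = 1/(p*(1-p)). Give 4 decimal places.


For Bernoulli(p), Fisher information is I(p) = 1/(p*(1-p)).
p = 0.57, 1-p = 0.43.
p*(1-p) = 0.2451.
I(p) = 1/0.2451 = 4.0800

4.0800


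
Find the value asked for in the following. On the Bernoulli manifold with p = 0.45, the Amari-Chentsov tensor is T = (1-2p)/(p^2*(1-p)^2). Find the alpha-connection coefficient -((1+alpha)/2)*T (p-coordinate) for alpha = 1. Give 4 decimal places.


Skewness (Amari-Chentsov) tensor: T = (1-2p)/(p^2*(1-p)^2).
p = 0.45, 1-2p = 0.1, p^2 = 0.2025, (1-p)^2 = 0.3025.
T = 0.1/(0.2025 * 0.3025) = 1.632486.
In the p-coordinate, Gamma^(alpha) = Gamma^(0) - (alpha/2)*T with Gamma^(0) = (1/2)*g'(p) = -T/2,
so Gamma^(alpha) = -((1+alpha)/2)*T.
alpha = 1, -(1+alpha)/2 = -1.0.
Gamma = -1.0 * 1.632486 = -1.6325

-1.6325


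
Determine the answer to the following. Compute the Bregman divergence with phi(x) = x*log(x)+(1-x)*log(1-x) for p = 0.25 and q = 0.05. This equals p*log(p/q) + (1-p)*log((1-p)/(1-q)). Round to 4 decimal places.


Bregman divergence with negative entropy generator:
D = p*log(p/q) + (1-p)*log((1-p)/(1-q)).
p = 0.25, q = 0.05.
p*log(p/q) = 0.25*log(0.25/0.05) = 0.402359.
(1-p)*log((1-p)/(1-q)) = 0.75*log(0.75/0.95) = -0.177292.
D = 0.402359 + -0.177292 = 0.2251

0.2251


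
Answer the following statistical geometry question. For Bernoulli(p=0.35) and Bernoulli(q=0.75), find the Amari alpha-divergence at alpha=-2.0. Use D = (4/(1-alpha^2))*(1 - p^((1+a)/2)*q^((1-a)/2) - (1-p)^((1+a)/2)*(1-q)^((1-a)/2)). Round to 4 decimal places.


Amari alpha-divergence:
D = (4/(1-alpha^2))*(1 - p^((1+a)/2)*q^((1-a)/2) - (1-p)^((1+a)/2)*(1-q)^((1-a)/2)).
alpha = -2.0, p = 0.35, q = 0.75.
e1 = (1+alpha)/2 = -0.5, e2 = (1-alpha)/2 = 1.5.
t1 = p^e1 * q^e2 = 0.35^-0.5 * 0.75^1.5 = 1.097888.
t2 = (1-p)^e1 * (1-q)^e2 = 0.65^-0.5 * 0.25^1.5 = 0.155043.
4/(1-alpha^2) = -1.333333.
D = -1.333333*(1 - 1.097888 - 0.155043) = 0.3372

0.3372


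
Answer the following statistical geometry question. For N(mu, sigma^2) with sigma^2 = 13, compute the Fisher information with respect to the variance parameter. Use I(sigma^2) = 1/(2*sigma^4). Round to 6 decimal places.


Fisher information for variance: I(sigma^2) = 1/(2*sigma^4).
sigma^2 = 13, so sigma^4 = 169.
I = 1/(2*169) = 1/338 = 0.002959

0.002959


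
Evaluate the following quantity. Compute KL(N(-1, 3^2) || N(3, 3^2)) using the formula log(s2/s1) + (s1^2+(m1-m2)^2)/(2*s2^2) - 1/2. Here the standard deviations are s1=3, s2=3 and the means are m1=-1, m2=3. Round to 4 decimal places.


KL divergence between normal distributions:
KL = log(s2/s1) + (s1^2 + (m1-m2)^2)/(2*s2^2) - 1/2.
log(3/3) = 0.0.
(3^2 + (-1-3)^2)/(2*3^2) = (9 + 16)/18 = 1.388889.
KL = 0.0 + 1.388889 - 0.5 = 0.8889

0.8889


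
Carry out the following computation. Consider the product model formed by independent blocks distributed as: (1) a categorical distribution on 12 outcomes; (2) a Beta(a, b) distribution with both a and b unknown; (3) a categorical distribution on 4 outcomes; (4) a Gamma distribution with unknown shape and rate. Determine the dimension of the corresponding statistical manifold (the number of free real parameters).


The dimension of a statistical manifold equals the number of free
(independent) real parameters of the model. For a product of independent
blocks the parameter counts add.
- categorical on 12 outcomes (probabilities sum to 1): 12-1 = 11.
- Beta (a, b): 2.
- categorical on 4 outcomes (probabilities sum to 1): 4-1 = 3.
- Gamma (shape, rate): 2.
Total = 11 + 2 + 3 + 2 = 18.
Dimension = 18

18


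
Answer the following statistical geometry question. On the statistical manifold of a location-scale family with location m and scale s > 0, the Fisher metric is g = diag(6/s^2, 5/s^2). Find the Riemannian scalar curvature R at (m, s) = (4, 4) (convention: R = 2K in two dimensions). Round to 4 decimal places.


The metric has the form g = (A dm^2 + B ds^2)/s^2 with A = 6, B = 5.
Substitute u = sqrt(A/B)*m: g = B*(du^2 + ds^2)/s^2, i.e. B times the
Poincare upper half-plane metric, which has constant Gaussian curvature -1.
Scaling a 2D metric by a constant c divides the Gaussian curvature by c,
so K = -1/B = -1/(5) = -0.2000 everywhere (the point (m, s) = (4, 4) is irrelevant:
the curvature is constant).
Scalar curvature in dimension 2: R = 2K = -2/(5) = -0.4000.

-0.4000
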